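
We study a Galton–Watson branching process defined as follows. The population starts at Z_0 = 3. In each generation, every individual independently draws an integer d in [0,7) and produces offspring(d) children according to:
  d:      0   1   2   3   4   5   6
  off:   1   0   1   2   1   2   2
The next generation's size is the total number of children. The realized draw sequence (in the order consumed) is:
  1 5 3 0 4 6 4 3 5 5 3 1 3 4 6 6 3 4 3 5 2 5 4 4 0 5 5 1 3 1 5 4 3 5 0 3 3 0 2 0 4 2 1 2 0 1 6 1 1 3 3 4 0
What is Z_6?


gen 0: Z_0=3, draws=[1, 5, 3], offspring=[0, 2, 2], Z_1=4
gen 1: Z_1=4, draws=[0, 4, 6, 4], offspring=[1, 1, 2, 1], Z_2=5
gen 2: Z_2=5, draws=[3, 5, 5, 3, 1], offspring=[2, 2, 2, 2, 0], Z_3=8
gen 3: Z_3=8, draws=[3, 4, 6, 6, 3, 4, 3, 5], offspring=[2, 1, 2, 2, 2, 1, 2, 2], Z_4=14
gen 4: Z_4=14, draws=[2, 5, 4, 4, 0, 5, 5, 1, 3, 1, 5, 4, 3, 5], offspring=[1, 2, 1, 1, 1, 2, 2, 0, 2, 0, 2, 1, 2, 2], Z_5=19
gen 5: Z_5=19, draws=[0, 3, 3, 0, 2, 0, 4, 2, 1, 2, 0, 1, 6, 1, 1, 3, 3, 4, 0], offspring=[1, 2, 2, 1, 1, 1, 1, 1, 0, 1, 1, 0, 2, 0, 0, 2, 2, 1, 1], Z_6=20

20


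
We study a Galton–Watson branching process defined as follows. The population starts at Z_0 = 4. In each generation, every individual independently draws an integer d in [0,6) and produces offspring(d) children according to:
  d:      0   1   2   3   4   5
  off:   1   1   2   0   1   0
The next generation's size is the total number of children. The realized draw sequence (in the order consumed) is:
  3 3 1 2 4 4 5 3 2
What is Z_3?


gen 0: Z_0=4, draws=[3, 3, 1, 2], offspring=[0, 0, 1, 2], Z_1=3
gen 1: Z_1=3, draws=[4, 4, 5], offspring=[1, 1, 0], Z_2=2
gen 2: Z_2=2, draws=[3, 2], offspring=[0, 2], Z_3=2

2


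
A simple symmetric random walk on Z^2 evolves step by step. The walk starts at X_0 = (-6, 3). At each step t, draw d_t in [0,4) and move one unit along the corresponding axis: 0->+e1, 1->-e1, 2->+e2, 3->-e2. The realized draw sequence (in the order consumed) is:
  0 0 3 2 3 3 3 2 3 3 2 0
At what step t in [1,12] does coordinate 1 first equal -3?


t=0: X=(-6, 3), d=0 → +e1, X_1=(-5, 3)
t=1: X=(-5, 3), d=0 → +e1, X_2=(-4, 3)
t=2: X=(-4, 3), d=3 → -e2, X_3=(-4, 2)
t=3: X=(-4, 2), d=2 → +e2, X_4=(-4, 3)
t=4: X=(-4, 3), d=3 → -e2, X_5=(-4, 2)
t=5: X=(-4, 2), d=3 → -e2, X_6=(-4, 1)
t=6: X=(-4, 1), d=3 → -e2, X_7=(-4, 0)
t=7: X=(-4, 0), d=2 → +e2, X_8=(-4, 1)
t=8: X=(-4, 1), d=3 → -e2, X_9=(-4, 0)
t=9: X=(-4, 0), d=3 → -e2, X_10=(-4, -1)
t=10: X=(-4, -1), d=2 → +e2, X_11=(-4, 0)
t=11: X=(-4, 0), d=0 → +e1, X_12=(-3, 0)

12


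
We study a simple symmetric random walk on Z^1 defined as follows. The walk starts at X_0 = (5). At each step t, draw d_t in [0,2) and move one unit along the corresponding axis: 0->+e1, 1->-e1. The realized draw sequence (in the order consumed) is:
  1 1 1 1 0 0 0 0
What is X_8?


(5)

t=0: X=(5), d=1 → -e1, X_1=(4)
t=1: X=(4), d=1 → -e1, X_2=(3)
t=2: X=(3), d=1 → -e1, X_3=(2)
t=3: X=(2), d=1 → -e1, X_4=(1)
t=4: X=(1), d=0 → +e1, X_5=(2)
t=5: X=(2), d=0 → +e1, X_6=(3)
t=6: X=(3), d=0 → +e1, X_7=(4)
t=7: X=(4), d=0 → +e1, X_8=(5)


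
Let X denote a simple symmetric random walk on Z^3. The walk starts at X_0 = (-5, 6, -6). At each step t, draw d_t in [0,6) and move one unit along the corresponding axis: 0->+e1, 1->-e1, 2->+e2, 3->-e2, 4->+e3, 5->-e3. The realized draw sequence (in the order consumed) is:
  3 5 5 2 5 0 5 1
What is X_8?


t=0: X=(-5, 6, -6), d=3 → -e2, X_1=(-5, 5, -6)
t=1: X=(-5, 5, -6), d=5 → -e3, X_2=(-5, 5, -7)
t=2: X=(-5, 5, -7), d=5 → -e3, X_3=(-5, 5, -8)
t=3: X=(-5, 5, -8), d=2 → +e2, X_4=(-5, 6, -8)
t=4: X=(-5, 6, -8), d=5 → -e3, X_5=(-5, 6, -9)
t=5: X=(-5, 6, -9), d=0 → +e1, X_6=(-4, 6, -9)
t=6: X=(-4, 6, -9), d=5 → -e3, X_7=(-4, 6, -10)
t=7: X=(-4, 6, -10), d=1 → -e1, X_8=(-5, 6, -10)

(-5, 6, -10)


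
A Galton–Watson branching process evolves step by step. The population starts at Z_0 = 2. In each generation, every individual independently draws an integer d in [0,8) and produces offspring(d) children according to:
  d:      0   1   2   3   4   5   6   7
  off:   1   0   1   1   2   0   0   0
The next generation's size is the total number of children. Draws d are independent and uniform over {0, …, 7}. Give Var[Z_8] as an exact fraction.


Outcome values over d=0..7: [1, 0, 1, 1, 2, 0, 0, 0]
Σy = 5, Σy² = 7, M = 8
μ = 5/8 = 5/8,  σ² = 7/8 − (5/8)² = 31/64
V_0 = 0, E_0 = 2
V_1 = 31/64·E_0 + (5/8)²·V_0 = 31/32;  E_1 = 5/4
V_2 = 31/64·E_1 + (5/8)²·V_1 = 2015/2048;  E_2 = 25/32
V_3 = 31/64·E_2 + (5/8)²·V_2 = 99975/131072;  E_3 = 125/256
V_4 = 31/64·E_3 + (5/8)²·V_3 = 4483375/8388608;  E_4 = 625/2048
V_5 = 31/64·E_4 + (5/8)²·V_4 = 191444375/536870912;  E_5 = 3125/16384
V_6 = 31/64·E_5 + (5/8)²·V_5 = 7960509375/34359738368;  E_6 = 15625/131072
V_7 = 31/64·E_6 + (5/8)²·V_6 = 325988734375/2199023255552;  E_7 = 78125/1048576
V_8 = 31/64·E_7 + (5/8)²·V_7 = 13228758359375/140737488355328;  E_8 = 390625/8388608

13228758359375/140737488355328


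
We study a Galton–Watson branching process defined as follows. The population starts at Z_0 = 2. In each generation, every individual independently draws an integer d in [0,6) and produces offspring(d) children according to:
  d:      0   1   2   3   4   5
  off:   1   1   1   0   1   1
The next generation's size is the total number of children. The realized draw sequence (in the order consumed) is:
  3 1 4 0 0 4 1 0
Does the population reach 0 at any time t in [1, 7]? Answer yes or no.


no

gen 0: Z_0=2, draws=[3, 1], offspring=[0, 1], Z_1=1
gen 1: Z_1=1, draws=[4], offspring=[1], Z_2=1
gen 2: Z_2=1, draws=[0], offspring=[1], Z_3=1
gen 3: Z_3=1, draws=[0], offspring=[1], Z_4=1
gen 4: Z_4=1, draws=[4], offspring=[1], Z_5=1
gen 5: Z_5=1, draws=[1], offspring=[1], Z_6=1
gen 6: Z_6=1, draws=[0], offspring=[1], Z_7=1


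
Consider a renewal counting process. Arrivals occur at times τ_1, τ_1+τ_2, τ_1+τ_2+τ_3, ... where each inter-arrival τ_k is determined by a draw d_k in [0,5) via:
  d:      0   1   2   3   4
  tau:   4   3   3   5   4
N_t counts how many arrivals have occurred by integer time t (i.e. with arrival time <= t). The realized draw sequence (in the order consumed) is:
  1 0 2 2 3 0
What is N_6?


draw d_1=1: τ_1=3, arrival time A_1=3
draw d_2=0: τ_2=4, arrival time A_2=7
draw d_3=2: τ_3=3, arrival time A_3=10
draw d_4=2: τ_4=3, arrival time A_4=13
draw d_5=3: τ_5=5, arrival time A_5=18
draw d_6=0: τ_6=4, arrival time A_6=22
N_t over t=0..6: 0:0 1:0 2:0 3:1 4:1 5:1 6:1

1


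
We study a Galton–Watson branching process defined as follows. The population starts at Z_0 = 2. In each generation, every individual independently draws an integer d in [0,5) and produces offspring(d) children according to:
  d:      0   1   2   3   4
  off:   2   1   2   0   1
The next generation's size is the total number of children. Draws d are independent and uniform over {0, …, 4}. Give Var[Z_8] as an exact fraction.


Outcome values over d=0..4: [2, 1, 2, 0, 1]
Σy = 6, Σy² = 10, M = 5
μ = 6/5 = 6/5,  σ² = 10/5 − (6/5)² = 14/25
V_0 = 0, E_0 = 2
V_1 = 14/25·E_0 + (6/5)²·V_0 = 28/25;  E_1 = 12/5
V_2 = 14/25·E_1 + (6/5)²·V_1 = 1848/625;  E_2 = 72/25
V_3 = 14/25·E_2 + (6/5)²·V_2 = 91728/15625;  E_3 = 432/125
V_4 = 14/25·E_3 + (6/5)²·V_3 = 4058208/390625;  E_4 = 2592/625
V_5 = 14/25·E_4 + (6/5)²·V_4 = 168775488/9765625;  E_5 = 15552/3125
V_6 = 14/25·E_5 + (6/5)²·V_5 = 6756317568/244140625;  E_6 = 93312/15625
V_7 = 14/25·E_6 + (6/5)²·V_6 = 263639432448/6103515625;  E_7 = 559872/78125
V_8 = 14/25·E_7 + (6/5)²·V_7 = 10103379568128/152587890625;  E_8 = 3359232/390625

10103379568128/152587890625


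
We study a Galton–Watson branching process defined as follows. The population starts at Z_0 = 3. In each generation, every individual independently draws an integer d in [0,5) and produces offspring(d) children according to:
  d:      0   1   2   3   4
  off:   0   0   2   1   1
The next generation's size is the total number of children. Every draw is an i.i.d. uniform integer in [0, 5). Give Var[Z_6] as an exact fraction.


495839232/244140625

Outcome values over d=0..4: [0, 0, 2, 1, 1]
Σy = 4, Σy² = 6, M = 5
μ = 4/5 = 4/5,  σ² = 6/5 − (4/5)² = 14/25
V_0 = 0, E_0 = 3
V_1 = 14/25·E_0 + (4/5)²·V_0 = 42/25;  E_1 = 12/5
V_2 = 14/25·E_1 + (4/5)²·V_1 = 1512/625;  E_2 = 48/25
V_3 = 14/25·E_2 + (4/5)²·V_2 = 40992/15625;  E_3 = 192/125
V_4 = 14/25·E_3 + (4/5)²·V_3 = 991872/390625;  E_4 = 768/625
V_5 = 14/25·E_4 + (4/5)²·V_4 = 22589952/9765625;  E_5 = 3072/3125
V_6 = 14/25·E_5 + (4/5)²·V_5 = 495839232/244140625;  E_6 = 12288/15625


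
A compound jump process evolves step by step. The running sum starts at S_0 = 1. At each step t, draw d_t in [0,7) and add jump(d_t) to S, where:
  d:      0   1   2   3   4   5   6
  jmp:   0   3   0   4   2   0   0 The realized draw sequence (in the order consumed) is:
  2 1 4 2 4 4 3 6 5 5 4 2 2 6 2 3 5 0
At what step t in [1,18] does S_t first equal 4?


t=0: S=1, d=2, jump=0, S_1=1
t=1: S=1, d=1, jump=3, S_2=4
t=2: S=4, d=4, jump=2, S_3=6
t=3: S=6, d=2, jump=0, S_4=6
t=4: S=6, d=4, jump=2, S_5=8
t=5: S=8, d=4, jump=2, S_6=10
t=6: S=10, d=3, jump=4, S_7=14
t=7: S=14, d=6, jump=0, S_8=14
t=8: S=14, d=5, jump=0, S_9=14
t=9: S=14, d=5, jump=0, S_10=14
t=10: S=14, d=4, jump=2, S_11=16
t=11: S=16, d=2, jump=0, S_12=16
t=12: S=16, d=2, jump=0, S_13=16
t=13: S=16, d=6, jump=0, S_14=16
t=14: S=16, d=2, jump=0, S_15=16
t=15: S=16, d=3, jump=4, S_16=20
t=16: S=20, d=5, jump=0, S_17=20
t=17: S=20, d=0, jump=0, S_18=20

2


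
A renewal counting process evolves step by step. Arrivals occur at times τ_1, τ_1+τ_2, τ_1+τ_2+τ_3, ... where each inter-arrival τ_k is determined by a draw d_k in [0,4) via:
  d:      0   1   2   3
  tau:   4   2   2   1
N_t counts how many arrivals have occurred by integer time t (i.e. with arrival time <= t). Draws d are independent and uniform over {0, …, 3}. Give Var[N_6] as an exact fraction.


11326583/16777216

Inter-arrival values over d=0..3: [4, 2, 2, 1]
Each d has probability 1/4, so the pmf of τ is: f(1) = 1/4, f(2) = 1/2, f(4) = 1/4
Let p_n(j) = P(N_n = j), with p_0 = [1]. Condition on τ_1: p_n(0) = P(τ > n), and for j >= 1, p_n(j) = Σ_{k<=n} f(k)·p_{n−k}(j−1)
p_1 = [3/4, 1/4]  (j = 0..1)
p_2 = [1/4, 11/16, 1/16]  (j = 0..2)
p_3 = [1/4, 7/16, 19/64, 1/64]  (j = 0..3)
p_4 = [0, 7/16, 29/64, 27/256, 1/256]  (j = 0..4)
p_5 = [0, 5/16, 25/64, 67/256, 35/1024, 1/1024]  (j = 0..5)
p_6 = [0, 1/16, 15/32, 87/256, 121/1024, 43/4096, 1/4096]  (j = 0..6)
E[N_6] = Σ j·p_6(j) = 10429/4096;  E[N_6²] = Σ j²·p_6(j) = 29319/4096
Var[N_6] = 29319/4096 − (10429/4096)² = 11326583/16777216


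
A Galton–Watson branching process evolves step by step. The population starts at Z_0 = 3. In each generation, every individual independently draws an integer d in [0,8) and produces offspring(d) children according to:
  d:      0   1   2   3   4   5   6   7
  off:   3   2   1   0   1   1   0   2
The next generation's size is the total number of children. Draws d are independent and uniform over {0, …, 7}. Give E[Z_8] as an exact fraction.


1171875/65536

Outcome values over d=0..7: [3, 2, 1, 0, 1, 1, 0, 2]
Σy = 10, Σy² = 20, M = 8
μ = 10/8 = 5/4,  σ² = 20/8 − (5/4)² = 15/16
E[Z_0] = 3
E[Z_1] = 5/4·E[Z_0] = 15/4
E[Z_2] = 5/4·E[Z_1] = 75/16
E[Z_3] = 5/4·E[Z_2] = 375/64
E[Z_4] = 5/4·E[Z_3] = 1875/256
E[Z_5] = 5/4·E[Z_4] = 9375/1024
E[Z_6] = 5/4·E[Z_5] = 46875/4096
E[Z_7] = 5/4·E[Z_6] = 234375/16384
E[Z_8] = 5/4·E[Z_7] = 1171875/65536


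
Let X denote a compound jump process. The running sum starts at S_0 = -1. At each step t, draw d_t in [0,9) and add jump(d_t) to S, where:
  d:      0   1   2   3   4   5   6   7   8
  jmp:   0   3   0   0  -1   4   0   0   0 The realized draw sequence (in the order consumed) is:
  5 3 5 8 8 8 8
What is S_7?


t=0: S=-1, d=5, jump=4, S_1=3
t=1: S=3, d=3, jump=0, S_2=3
t=2: S=3, d=5, jump=4, S_3=7
t=3: S=7, d=8, jump=0, S_4=7
t=4: S=7, d=8, jump=0, S_5=7
t=5: S=7, d=8, jump=0, S_6=7
t=6: S=7, d=8, jump=0, S_7=7

7


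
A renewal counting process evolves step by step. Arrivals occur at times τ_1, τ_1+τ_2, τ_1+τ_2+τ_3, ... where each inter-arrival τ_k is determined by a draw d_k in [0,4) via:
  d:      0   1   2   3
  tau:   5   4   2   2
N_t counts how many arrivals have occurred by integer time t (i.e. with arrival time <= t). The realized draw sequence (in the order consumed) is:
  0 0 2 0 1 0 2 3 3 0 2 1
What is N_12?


draw d_1=0: τ_1=5, arrival time A_1=5
draw d_2=0: τ_2=5, arrival time A_2=10
draw d_3=2: τ_3=2, arrival time A_3=12
draw d_4=0: τ_4=5, arrival time A_4=17
draw d_5=1: τ_5=4, arrival time A_5=21
draw d_6=0: τ_6=5, arrival time A_6=26
draw d_7=2: τ_7=2, arrival time A_7=28
draw d_8=3: τ_8=2, arrival time A_8=30
draw d_9=3: τ_9=2, arrival time A_9=32
draw d_10=0: τ_10=5, arrival time A_10=37
draw d_11=2: τ_11=2, arrival time A_11=39
draw d_12=1: τ_12=4, arrival time A_12=43
N_t over t=0..12: 0:0 1:0 2:0 3:0 4:0 5:1 6:1 7:1 8:1 9:1 10:2 11:2 12:3

3


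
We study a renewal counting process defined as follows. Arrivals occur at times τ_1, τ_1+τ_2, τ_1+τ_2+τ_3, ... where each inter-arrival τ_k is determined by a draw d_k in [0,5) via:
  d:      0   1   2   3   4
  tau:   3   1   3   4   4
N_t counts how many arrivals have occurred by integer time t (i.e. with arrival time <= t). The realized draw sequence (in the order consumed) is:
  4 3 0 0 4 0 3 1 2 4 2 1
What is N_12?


draw d_1=4: τ_1=4, arrival time A_1=4
draw d_2=3: τ_2=4, arrival time A_2=8
draw d_3=0: τ_3=3, arrival time A_3=11
draw d_4=0: τ_4=3, arrival time A_4=14
draw d_5=4: τ_5=4, arrival time A_5=18
draw d_6=0: τ_6=3, arrival time A_6=21
draw d_7=3: τ_7=4, arrival time A_7=25
draw d_8=1: τ_8=1, arrival time A_8=26
draw d_9=2: τ_9=3, arrival time A_9=29
draw d_10=4: τ_10=4, arrival time A_10=33
draw d_11=2: τ_11=3, arrival time A_11=36
draw d_12=1: τ_12=1, arrival time A_12=37
N_t over t=0..12: 0:0 1:0 2:0 3:0 4:1 5:1 6:1 7:1 8:2 9:2 10:2 11:3 12:3

3


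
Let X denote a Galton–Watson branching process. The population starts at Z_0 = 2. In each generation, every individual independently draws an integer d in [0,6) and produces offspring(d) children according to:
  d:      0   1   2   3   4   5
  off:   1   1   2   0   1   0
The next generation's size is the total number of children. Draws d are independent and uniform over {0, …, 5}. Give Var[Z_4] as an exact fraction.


1425875/839808

Outcome values over d=0..5: [1, 1, 2, 0, 1, 0]
Σy = 5, Σy² = 7, M = 6
μ = 5/6 = 5/6,  σ² = 7/6 − (5/6)² = 17/36
V_0 = 0, E_0 = 2
V_1 = 17/36·E_0 + (5/6)²·V_0 = 17/18;  E_1 = 5/3
V_2 = 17/36·E_1 + (5/6)²·V_1 = 935/648;  E_2 = 25/18
V_3 = 17/36·E_2 + (5/6)²·V_2 = 38675/23328;  E_3 = 125/108
V_4 = 17/36·E_3 + (5/6)²·V_3 = 1425875/839808;  E_4 = 625/648


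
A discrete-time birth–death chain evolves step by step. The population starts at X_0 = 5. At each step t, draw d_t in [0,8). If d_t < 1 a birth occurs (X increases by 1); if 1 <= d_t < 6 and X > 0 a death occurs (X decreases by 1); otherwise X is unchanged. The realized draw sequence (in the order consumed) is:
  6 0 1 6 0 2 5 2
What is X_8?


t=0: X=5, d=6 → hold, X_1=5
t=1: X=5, d=0 → birth, X_2=6
t=2: X=6, d=1 → death, X_3=5
t=3: X=5, d=6 → hold, X_4=5
t=4: X=5, d=0 → birth, X_5=6
t=5: X=6, d=2 → death, X_6=5
t=6: X=5, d=5 → death, X_7=4
t=7: X=4, d=2 → death, X_8=3

3


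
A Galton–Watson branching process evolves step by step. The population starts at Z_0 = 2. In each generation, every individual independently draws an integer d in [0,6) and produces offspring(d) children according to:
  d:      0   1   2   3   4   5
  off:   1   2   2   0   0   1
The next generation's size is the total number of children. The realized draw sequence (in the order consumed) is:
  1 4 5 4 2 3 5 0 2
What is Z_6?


2

gen 0: Z_0=2, draws=[1, 4], offspring=[2, 0], Z_1=2
gen 1: Z_1=2, draws=[5, 4], offspring=[1, 0], Z_2=1
gen 2: Z_2=1, draws=[2], offspring=[2], Z_3=2
gen 3: Z_3=2, draws=[3, 5], offspring=[0, 1], Z_4=1
gen 4: Z_4=1, draws=[0], offspring=[1], Z_5=1
gen 5: Z_5=1, draws=[2], offspring=[2], Z_6=2


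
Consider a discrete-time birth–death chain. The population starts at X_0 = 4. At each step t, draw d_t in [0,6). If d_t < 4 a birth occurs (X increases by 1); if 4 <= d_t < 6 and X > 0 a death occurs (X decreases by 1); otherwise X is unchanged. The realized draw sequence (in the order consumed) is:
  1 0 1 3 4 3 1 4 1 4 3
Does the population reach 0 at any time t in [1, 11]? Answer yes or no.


t=0: X=4, d=1 → birth, X_1=5
t=1: X=5, d=0 → birth, X_2=6
t=2: X=6, d=1 → birth, X_3=7
t=3: X=7, d=3 → birth, X_4=8
t=4: X=8, d=4 → death, X_5=7
t=5: X=7, d=3 → birth, X_6=8
t=6: X=8, d=1 → birth, X_7=9
t=7: X=9, d=4 → death, X_8=8
t=8: X=8, d=1 → birth, X_9=9
t=9: X=9, d=4 → death, X_10=8
t=10: X=8, d=3 → birth, X_11=9

no


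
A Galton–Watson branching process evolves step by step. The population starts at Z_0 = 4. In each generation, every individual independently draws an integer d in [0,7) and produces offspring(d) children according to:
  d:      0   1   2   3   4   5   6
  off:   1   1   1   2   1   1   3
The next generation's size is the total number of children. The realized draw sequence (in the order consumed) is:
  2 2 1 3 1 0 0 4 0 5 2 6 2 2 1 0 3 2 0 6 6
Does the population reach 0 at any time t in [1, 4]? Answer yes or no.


no

gen 0: Z_0=4, draws=[2, 2, 1, 3], offspring=[1, 1, 1, 2], Z_1=5
gen 1: Z_1=5, draws=[1, 0, 0, 4, 0], offspring=[1, 1, 1, 1, 1], Z_2=5
gen 2: Z_2=5, draws=[5, 2, 6, 2, 2], offspring=[1, 1, 3, 1, 1], Z_3=7
gen 3: Z_3=7, draws=[1, 0, 3, 2, 0, 6, 6], offspring=[1, 1, 2, 1, 1, 3, 3], Z_4=12


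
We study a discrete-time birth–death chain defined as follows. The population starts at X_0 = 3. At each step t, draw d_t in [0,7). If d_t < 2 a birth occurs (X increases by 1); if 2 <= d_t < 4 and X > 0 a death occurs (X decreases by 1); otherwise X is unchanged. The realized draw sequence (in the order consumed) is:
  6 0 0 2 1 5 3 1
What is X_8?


5

t=0: X=3, d=6 → hold, X_1=3
t=1: X=3, d=0 → birth, X_2=4
t=2: X=4, d=0 → birth, X_3=5
t=3: X=5, d=2 → death, X_4=4
t=4: X=4, d=1 → birth, X_5=5
t=5: X=5, d=5 → hold, X_6=5
t=6: X=5, d=3 → death, X_7=4
t=7: X=4, d=1 → birth, X_8=5


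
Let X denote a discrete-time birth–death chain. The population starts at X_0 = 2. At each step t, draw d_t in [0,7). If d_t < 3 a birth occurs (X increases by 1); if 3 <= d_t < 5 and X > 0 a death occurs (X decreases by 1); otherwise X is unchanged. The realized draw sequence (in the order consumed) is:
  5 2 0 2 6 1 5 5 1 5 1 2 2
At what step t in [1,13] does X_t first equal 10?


t=0: X=2, d=5 → hold, X_1=2
t=1: X=2, d=2 → birth, X_2=3
t=2: X=3, d=0 → birth, X_3=4
t=3: X=4, d=2 → birth, X_4=5
t=4: X=5, d=6 → hold, X_5=5
t=5: X=5, d=1 → birth, X_6=6
t=6: X=6, d=5 → hold, X_7=6
t=7: X=6, d=5 → hold, X_8=6
t=8: X=6, d=1 → birth, X_9=7
t=9: X=7, d=5 → hold, X_10=7
t=10: X=7, d=1 → birth, X_11=8
t=11: X=8, d=2 → birth, X_12=9
t=12: X=9, d=2 → birth, X_13=10

13


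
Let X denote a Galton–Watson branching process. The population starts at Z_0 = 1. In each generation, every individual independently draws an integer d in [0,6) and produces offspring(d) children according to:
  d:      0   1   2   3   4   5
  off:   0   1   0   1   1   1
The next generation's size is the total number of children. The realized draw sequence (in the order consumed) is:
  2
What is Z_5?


0

gen 0: Z_0=1, draws=[2], offspring=[0], Z_1=0
gen 1: Z_1=0, draws=[], offspring=[], Z_2=0
gen 2: Z_2=0, draws=[], offspring=[], Z_3=0
gen 3: Z_3=0, draws=[], offspring=[], Z_4=0
gen 4: Z_4=0, draws=[], offspring=[], Z_5=0


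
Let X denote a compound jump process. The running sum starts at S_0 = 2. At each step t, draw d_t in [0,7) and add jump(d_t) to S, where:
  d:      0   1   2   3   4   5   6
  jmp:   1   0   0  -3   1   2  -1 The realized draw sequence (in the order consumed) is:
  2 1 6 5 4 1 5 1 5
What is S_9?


t=0: S=2, d=2, jump=0, S_1=2
t=1: S=2, d=1, jump=0, S_2=2
t=2: S=2, d=6, jump=-1, S_3=1
t=3: S=1, d=5, jump=2, S_4=3
t=4: S=3, d=4, jump=1, S_5=4
t=5: S=4, d=1, jump=0, S_6=4
t=6: S=4, d=5, jump=2, S_7=6
t=7: S=6, d=1, jump=0, S_8=6
t=8: S=6, d=5, jump=2, S_9=8

8


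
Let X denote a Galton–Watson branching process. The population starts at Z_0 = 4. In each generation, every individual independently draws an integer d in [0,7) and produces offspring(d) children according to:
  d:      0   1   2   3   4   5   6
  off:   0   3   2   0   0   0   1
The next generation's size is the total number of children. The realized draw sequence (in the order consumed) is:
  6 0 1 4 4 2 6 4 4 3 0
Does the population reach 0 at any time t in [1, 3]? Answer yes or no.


yes

gen 0: Z_0=4, draws=[6, 0, 1, 4], offspring=[1, 0, 3, 0], Z_1=4
gen 1: Z_1=4, draws=[4, 2, 6, 4], offspring=[0, 2, 1, 0], Z_2=3
gen 2: Z_2=3, draws=[4, 3, 0], offspring=[0, 0, 0], Z_3=0


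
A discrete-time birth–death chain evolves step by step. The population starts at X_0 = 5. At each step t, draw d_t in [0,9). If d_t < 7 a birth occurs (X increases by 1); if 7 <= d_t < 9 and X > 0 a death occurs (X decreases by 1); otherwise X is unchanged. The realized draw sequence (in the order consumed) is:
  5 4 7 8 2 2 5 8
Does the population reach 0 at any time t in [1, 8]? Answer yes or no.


no

t=0: X=5, d=5 → birth, X_1=6
t=1: X=6, d=4 → birth, X_2=7
t=2: X=7, d=7 → death, X_3=6
t=3: X=6, d=8 → death, X_4=5
t=4: X=5, d=2 → birth, X_5=6
t=5: X=6, d=2 → birth, X_6=7
t=6: X=7, d=5 → birth, X_7=8
t=7: X=8, d=8 → death, X_8=7


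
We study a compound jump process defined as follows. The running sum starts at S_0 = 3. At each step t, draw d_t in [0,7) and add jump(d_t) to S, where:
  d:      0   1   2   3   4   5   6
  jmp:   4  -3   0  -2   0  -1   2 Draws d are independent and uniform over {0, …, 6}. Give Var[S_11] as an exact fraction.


374/7

Outcome values over d=0..6: [4, -3, 0, -2, 0, -1, 2]
Σy = 0, Σy² = 34, M = 7
μ = 0/7 = 0,  σ² = 34/7 − (0)² = 34/7
Independent increments: Var[S_11] = 11·σ² = 11·(34/7) = 374/7


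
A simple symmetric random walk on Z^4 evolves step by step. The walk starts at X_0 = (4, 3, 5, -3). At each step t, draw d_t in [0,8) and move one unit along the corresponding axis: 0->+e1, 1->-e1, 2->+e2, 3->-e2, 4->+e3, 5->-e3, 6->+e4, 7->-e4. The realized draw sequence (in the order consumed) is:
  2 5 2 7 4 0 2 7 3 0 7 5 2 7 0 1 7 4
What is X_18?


t=0: X=(4, 3, 5, -3), d=2 → +e2, X_1=(4, 4, 5, -3)
t=1: X=(4, 4, 5, -3), d=5 → -e3, X_2=(4, 4, 4, -3)
t=2: X=(4, 4, 4, -3), d=2 → +e2, X_3=(4, 5, 4, -3)
t=3: X=(4, 5, 4, -3), d=7 → -e4, X_4=(4, 5, 4, -4)
t=4: X=(4, 5, 4, -4), d=4 → +e3, X_5=(4, 5, 5, -4)
t=5: X=(4, 5, 5, -4), d=0 → +e1, X_6=(5, 5, 5, -4)
t=6: X=(5, 5, 5, -4), d=2 → +e2, X_7=(5, 6, 5, -4)
t=7: X=(5, 6, 5, -4), d=7 → -e4, X_8=(5, 6, 5, -5)
t=8: X=(5, 6, 5, -5), d=3 → -e2, X_9=(5, 5, 5, -5)
t=9: X=(5, 5, 5, -5), d=0 → +e1, X_10=(6, 5, 5, -5)
t=10: X=(6, 5, 5, -5), d=7 → -e4, X_11=(6, 5, 5, -6)
t=11: X=(6, 5, 5, -6), d=5 → -e3, X_12=(6, 5, 4, -6)
t=12: X=(6, 5, 4, -6), d=2 → +e2, X_13=(6, 6, 4, -6)
t=13: X=(6, 6, 4, -6), d=7 → -e4, X_14=(6, 6, 4, -7)
t=14: X=(6, 6, 4, -7), d=0 → +e1, X_15=(7, 6, 4, -7)
t=15: X=(7, 6, 4, -7), d=1 → -e1, X_16=(6, 6, 4, -7)
t=16: X=(6, 6, 4, -7), d=7 → -e4, X_17=(6, 6, 4, -8)
t=17: X=(6, 6, 4, -8), d=4 → +e3, X_18=(6, 6, 5, -8)

(6, 6, 5, -8)


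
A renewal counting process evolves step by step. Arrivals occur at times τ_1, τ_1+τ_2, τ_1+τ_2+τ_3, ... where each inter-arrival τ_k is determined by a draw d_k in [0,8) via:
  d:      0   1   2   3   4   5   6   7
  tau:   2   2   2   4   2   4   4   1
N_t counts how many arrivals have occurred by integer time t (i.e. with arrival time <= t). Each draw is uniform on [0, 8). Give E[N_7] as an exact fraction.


Inter-arrival values over d=0..7: [2, 2, 2, 4, 2, 4, 4, 1]
Each d has probability 1/8, so the pmf of τ is: f(1) = 1/8, f(2) = 1/2, f(4) = 3/8
Renewal equation for m(n) = E[N_n]: condition on τ_1 = k (if k <= n, one arrival plus a fresh copy on the remaining n−k steps): m(n) = F(n) + Σ_{k<=n} f(k)·m(n−k), where F(n) = P(τ <= n) and m(0) = 0
m(1) = F(1) = 1/8
m(2) = F(2) + f(1)·m(1) = 5/8 + 1/8·1/8 = 41/64
m(3) = F(3) + f(1)·m(2) + f(2)·m(1) = 5/8 + 1/8·41/64 + 1/2·1/8 = 393/512
m(4) = F(4) + f(1)·m(3) + f(2)·m(2) = 1 + 1/8·393/512 + 1/2·41/64 = 5801/4096
m(5) = F(5) + f(1)·m(4) + f(2)·m(3) + f(4)·m(1) = 1 + 1/8·5801/4096 + 1/2·393/512 + 3/8·1/8 = 52681/32768
m(6) = F(6) + f(1)·m(5) + f(2)·m(4) + f(4)·m(2) = 1 + 1/8·52681/32768 + 1/2·5801/4096 + 3/8·41/64 = 563433/262144
m(7) = F(7) + f(1)·m(6) + f(2)·m(5) + f(4)·m(3) = 1 + 1/8·563433/262144 + 1/2·52681/32768 + 3/8·393/512 = 4950025/2097152
E[N_7] = m(7) = 4950025/2097152

4950025/2097152


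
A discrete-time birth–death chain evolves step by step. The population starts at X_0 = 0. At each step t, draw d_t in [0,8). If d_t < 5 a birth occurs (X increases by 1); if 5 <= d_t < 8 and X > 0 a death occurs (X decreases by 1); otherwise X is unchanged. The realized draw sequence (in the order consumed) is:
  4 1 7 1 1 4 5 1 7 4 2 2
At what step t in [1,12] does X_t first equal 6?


t=0: X=0, d=4 → birth, X_1=1
t=1: X=1, d=1 → birth, X_2=2
t=2: X=2, d=7 → death, X_3=1
t=3: X=1, d=1 → birth, X_4=2
t=4: X=2, d=1 → birth, X_5=3
t=5: X=3, d=4 → birth, X_6=4
t=6: X=4, d=5 → death, X_7=3
t=7: X=3, d=1 → birth, X_8=4
t=8: X=4, d=7 → death, X_9=3
t=9: X=3, d=4 → birth, X_10=4
t=10: X=4, d=2 → birth, X_11=5
t=11: X=5, d=2 → birth, X_12=6

12


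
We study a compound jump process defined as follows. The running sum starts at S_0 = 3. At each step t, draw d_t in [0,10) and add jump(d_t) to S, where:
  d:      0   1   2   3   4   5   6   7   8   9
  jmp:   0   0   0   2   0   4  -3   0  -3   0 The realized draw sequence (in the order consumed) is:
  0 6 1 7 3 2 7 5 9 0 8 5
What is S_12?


7

t=0: S=3, d=0, jump=0, S_1=3
t=1: S=3, d=6, jump=-3, S_2=0
t=2: S=0, d=1, jump=0, S_3=0
t=3: S=0, d=7, jump=0, S_4=0
t=4: S=0, d=3, jump=2, S_5=2
t=5: S=2, d=2, jump=0, S_6=2
t=6: S=2, d=7, jump=0, S_7=2
t=7: S=2, d=5, jump=4, S_8=6
t=8: S=6, d=9, jump=0, S_9=6
t=9: S=6, d=0, jump=0, S_10=6
t=10: S=6, d=8, jump=-3, S_11=3
t=11: S=3, d=5, jump=4, S_12=7


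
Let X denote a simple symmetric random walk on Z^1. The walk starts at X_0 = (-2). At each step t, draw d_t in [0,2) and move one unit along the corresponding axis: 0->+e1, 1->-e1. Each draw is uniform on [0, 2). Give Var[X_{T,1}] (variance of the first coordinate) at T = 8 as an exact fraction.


Outcome values over d=0..1: [1, -1]
Σy = 0, Σy² = 2, M = 2
μ = 0/2 = 0,  σ² = 2/2 − (0)² = 1
Independent increments: Var[X_8] = 8·σ² = 8·(1) = 8

8


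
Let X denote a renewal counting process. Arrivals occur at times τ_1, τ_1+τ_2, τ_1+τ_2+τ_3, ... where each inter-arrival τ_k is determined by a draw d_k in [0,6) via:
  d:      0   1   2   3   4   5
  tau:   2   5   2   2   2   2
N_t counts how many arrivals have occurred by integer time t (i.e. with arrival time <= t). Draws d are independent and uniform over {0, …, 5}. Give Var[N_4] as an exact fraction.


755/1296

Inter-arrival values over d=0..5: [2, 5, 2, 2, 2, 2]
Each d has probability 1/6, so the pmf of τ is: f(2) = 5/6, f(5) = 1/6
Let p_n(j) = P(N_n = j), with p_0 = [1]. Condition on τ_1: p_n(0) = P(τ > n), and for j >= 1, p_n(j) = Σ_{k<=n} f(k)·p_{n−k}(j−1)
p_1 = [1]  (j = 0)
p_2 = [1/6, 5/6]  (j = 0..1)
p_3 = [1/6, 5/6]  (j = 0..1)
p_4 = [1/6, 5/36, 25/36]  (j = 0..2)
E[N_4] = Σ j·p_4(j) = 55/36;  E[N_4²] = Σ j²·p_4(j) = 35/12
Var[N_4] = 35/12 − (55/36)² = 755/1296


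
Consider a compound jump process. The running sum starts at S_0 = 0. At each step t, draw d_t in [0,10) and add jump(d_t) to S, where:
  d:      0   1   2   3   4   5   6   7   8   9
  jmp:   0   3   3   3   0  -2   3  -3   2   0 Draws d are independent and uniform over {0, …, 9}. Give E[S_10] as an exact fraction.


Outcome values over d=0..9: [0, 3, 3, 3, 0, -2, 3, -3, 2, 0]
Σy = 9, Σy² = 53, M = 10
μ = 9/10 = 9/10,  σ² = 53/10 − (9/10)² = 449/100
E[S_10] = 0 + 10·(9/10) = 9

9


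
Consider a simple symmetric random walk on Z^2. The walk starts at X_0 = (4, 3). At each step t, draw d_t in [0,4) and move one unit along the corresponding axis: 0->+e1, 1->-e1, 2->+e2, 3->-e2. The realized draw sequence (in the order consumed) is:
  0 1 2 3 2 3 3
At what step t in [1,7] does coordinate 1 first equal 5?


1

t=0: X=(4, 3), d=0 → +e1, X_1=(5, 3)
t=1: X=(5, 3), d=1 → -e1, X_2=(4, 3)
t=2: X=(4, 3), d=2 → +e2, X_3=(4, 4)
t=3: X=(4, 4), d=3 → -e2, X_4=(4, 3)
t=4: X=(4, 3), d=2 → +e2, X_5=(4, 4)
t=5: X=(4, 4), d=3 → -e2, X_6=(4, 3)
t=6: X=(4, 3), d=3 → -e2, X_7=(4, 2)


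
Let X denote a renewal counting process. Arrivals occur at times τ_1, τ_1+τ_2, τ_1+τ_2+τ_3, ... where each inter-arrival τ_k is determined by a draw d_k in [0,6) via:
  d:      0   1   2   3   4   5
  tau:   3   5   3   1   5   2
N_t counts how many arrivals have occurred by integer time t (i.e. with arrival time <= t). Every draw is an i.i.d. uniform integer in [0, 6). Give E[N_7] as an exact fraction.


542491/279936

Inter-arrival values over d=0..5: [3, 5, 3, 1, 5, 2]
Each d has probability 1/6, so the pmf of τ is: f(1) = 1/6, f(2) = 1/6, f(3) = 1/3, f(5) = 1/3
Renewal equation for m(n) = E[N_n]: condition on τ_1 = k (if k <= n, one arrival plus a fresh copy on the remaining n−k steps): m(n) = F(n) + Σ_{k<=n} f(k)·m(n−k), where F(n) = P(τ <= n) and m(0) = 0
m(1) = F(1) = 1/6
m(2) = F(2) + f(1)·m(1) = 1/3 + 1/6·1/6 = 13/36
m(3) = F(3) + f(1)·m(2) + f(2)·m(1) = 2/3 + 1/6·13/36 + 1/6·1/6 = 163/216
m(4) = F(4) + f(1)·m(3) + f(2)·m(2) + f(3)·m(1) = 2/3 + 1/6·163/216 + 1/6·13/36 + 1/3·1/6 = 1177/1296
m(5) = F(5) + f(1)·m(4) + f(2)·m(3) + f(3)·m(2) = 1 + 1/6·1177/1296 + 1/6·163/216 + 1/3·13/36 = 10867/7776
m(6) = F(6) + f(1)·m(5) + f(2)·m(4) + f(3)·m(3) + f(5)·m(1) = 1 + 1/6·10867/7776 + 1/6·1177/1296 + 1/3·163/216 + 1/3·1/6 = 78913/46656
m(7) = F(7) + f(1)·m(6) + f(2)·m(5) + f(3)·m(4) + f(5)·m(2) = 1 + 1/6·78913/46656 + 1/6·10867/7776 + 1/3·1177/1296 + 1/3·13/36 = 542491/279936
E[N_7] = m(7) = 542491/279936


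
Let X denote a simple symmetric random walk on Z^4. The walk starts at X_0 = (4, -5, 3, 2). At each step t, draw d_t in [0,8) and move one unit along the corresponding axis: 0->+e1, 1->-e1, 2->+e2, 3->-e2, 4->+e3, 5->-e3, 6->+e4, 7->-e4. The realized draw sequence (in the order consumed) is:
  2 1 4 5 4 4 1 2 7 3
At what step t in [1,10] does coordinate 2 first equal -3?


8

t=0: X=(4, -5, 3, 2), d=2 → +e2, X_1=(4, -4, 3, 2)
t=1: X=(4, -4, 3, 2), d=1 → -e1, X_2=(3, -4, 3, 2)
t=2: X=(3, -4, 3, 2), d=4 → +e3, X_3=(3, -4, 4, 2)
t=3: X=(3, -4, 4, 2), d=5 → -e3, X_4=(3, -4, 3, 2)
t=4: X=(3, -4, 3, 2), d=4 → +e3, X_5=(3, -4, 4, 2)
t=5: X=(3, -4, 4, 2), d=4 → +e3, X_6=(3, -4, 5, 2)
t=6: X=(3, -4, 5, 2), d=1 → -e1, X_7=(2, -4, 5, 2)
t=7: X=(2, -4, 5, 2), d=2 → +e2, X_8=(2, -3, 5, 2)
t=8: X=(2, -3, 5, 2), d=7 → -e4, X_9=(2, -3, 5, 1)
t=9: X=(2, -3, 5, 1), d=3 → -e2, X_10=(2, -4, 5, 1)


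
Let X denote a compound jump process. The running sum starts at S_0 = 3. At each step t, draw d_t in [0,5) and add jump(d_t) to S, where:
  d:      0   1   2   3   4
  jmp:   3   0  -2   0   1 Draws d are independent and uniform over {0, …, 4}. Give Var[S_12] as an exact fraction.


Outcome values over d=0..4: [3, 0, -2, 0, 1]
Σy = 2, Σy² = 14, M = 5
μ = 2/5 = 2/5,  σ² = 14/5 − (2/5)² = 66/25
Independent increments: Var[S_12] = 12·σ² = 12·(66/25) = 792/25

792/25


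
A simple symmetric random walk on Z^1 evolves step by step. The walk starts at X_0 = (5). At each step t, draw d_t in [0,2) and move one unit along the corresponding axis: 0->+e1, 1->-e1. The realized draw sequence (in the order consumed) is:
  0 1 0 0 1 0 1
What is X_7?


(6)

t=0: X=(5), d=0 → +e1, X_1=(6)
t=1: X=(6), d=1 → -e1, X_2=(5)
t=2: X=(5), d=0 → +e1, X_3=(6)
t=3: X=(6), d=0 → +e1, X_4=(7)
t=4: X=(7), d=1 → -e1, X_5=(6)
t=5: X=(6), d=0 → +e1, X_6=(7)
t=6: X=(7), d=1 → -e1, X_7=(6)


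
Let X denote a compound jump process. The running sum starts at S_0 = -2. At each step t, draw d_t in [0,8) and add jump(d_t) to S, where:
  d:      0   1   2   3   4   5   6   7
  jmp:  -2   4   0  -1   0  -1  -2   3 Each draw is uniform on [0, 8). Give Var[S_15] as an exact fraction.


4185/64

Outcome values over d=0..7: [-2, 4, 0, -1, 0, -1, -2, 3]
Σy = 1, Σy² = 35, M = 8
μ = 1/8 = 1/8,  σ² = 35/8 − (1/8)² = 279/64
Independent increments: Var[S_15] = 15·σ² = 15·(279/64) = 4185/64


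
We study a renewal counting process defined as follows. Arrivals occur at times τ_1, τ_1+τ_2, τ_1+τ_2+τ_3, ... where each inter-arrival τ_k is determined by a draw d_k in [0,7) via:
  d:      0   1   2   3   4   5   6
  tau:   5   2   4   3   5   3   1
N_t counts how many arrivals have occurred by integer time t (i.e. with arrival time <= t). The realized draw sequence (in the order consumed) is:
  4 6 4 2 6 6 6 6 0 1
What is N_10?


2

draw d_1=4: τ_1=5, arrival time A_1=5
draw d_2=6: τ_2=1, arrival time A_2=6
draw d_3=4: τ_3=5, arrival time A_3=11
draw d_4=2: τ_4=4, arrival time A_4=15
draw d_5=6: τ_5=1, arrival time A_5=16
draw d_6=6: τ_6=1, arrival time A_6=17
draw d_7=6: τ_7=1, arrival time A_7=18
draw d_8=6: τ_8=1, arrival time A_8=19
draw d_9=0: τ_9=5, arrival time A_9=24
draw d_10=1: τ_10=2, arrival time A_10=26
N_t over t=0..10: 0:0 1:0 2:0 3:0 4:0 5:1 6:2 7:2 8:2 9:2 10:2


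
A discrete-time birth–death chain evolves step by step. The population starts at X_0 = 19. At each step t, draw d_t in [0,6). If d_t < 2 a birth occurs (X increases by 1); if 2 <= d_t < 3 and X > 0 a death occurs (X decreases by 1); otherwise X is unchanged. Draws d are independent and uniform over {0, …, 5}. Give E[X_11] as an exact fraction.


125/6

X can drop by at most 1 per step and X_0 = 19 > T = 11, so X_t >= 19 − t >= 8 > 0 for every t <= 11: the floor at 0 (the 'and X > 0' condition) never binds. Hence X_11 = X_0 + Σ_{t<11} Y_t with i.i.d. increments Y_t = y(d_t) ∈ {+1, −1, 0}.
Outcome values over d=0..5: [1, 1, -1, 0, 0, 0]
Σy = 1, Σy² = 3, M = 6
μ = 1/6 = 1/6,  σ² = 3/6 − (1/6)² = 17/36
E[X_11] = 19 + 11·(1/6) = 125/6


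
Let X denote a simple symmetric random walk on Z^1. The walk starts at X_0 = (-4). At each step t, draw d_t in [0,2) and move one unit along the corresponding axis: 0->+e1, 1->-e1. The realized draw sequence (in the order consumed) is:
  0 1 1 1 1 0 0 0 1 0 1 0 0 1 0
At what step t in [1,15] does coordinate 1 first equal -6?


4

t=0: X=(-4), d=0 → +e1, X_1=(-3)
t=1: X=(-3), d=1 → -e1, X_2=(-4)
t=2: X=(-4), d=1 → -e1, X_3=(-5)
t=3: X=(-5), d=1 → -e1, X_4=(-6)
t=4: X=(-6), d=1 → -e1, X_5=(-7)
t=5: X=(-7), d=0 → +e1, X_6=(-6)
t=6: X=(-6), d=0 → +e1, X_7=(-5)
t=7: X=(-5), d=0 → +e1, X_8=(-4)
t=8: X=(-4), d=1 → -e1, X_9=(-5)
t=9: X=(-5), d=0 → +e1, X_10=(-4)
t=10: X=(-4), d=1 → -e1, X_11=(-5)
t=11: X=(-5), d=0 → +e1, X_12=(-4)
t=12: X=(-4), d=0 → +e1, X_13=(-3)
t=13: X=(-3), d=1 → -e1, X_14=(-4)
t=14: X=(-4), d=0 → +e1, X_15=(-3)


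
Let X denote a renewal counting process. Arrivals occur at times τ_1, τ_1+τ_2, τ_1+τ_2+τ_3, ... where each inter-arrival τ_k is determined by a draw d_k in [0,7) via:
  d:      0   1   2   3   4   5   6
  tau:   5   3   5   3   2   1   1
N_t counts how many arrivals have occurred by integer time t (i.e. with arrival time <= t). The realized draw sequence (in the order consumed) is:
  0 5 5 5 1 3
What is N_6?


draw d_1=0: τ_1=5, arrival time A_1=5
draw d_2=5: τ_2=1, arrival time A_2=6
draw d_3=5: τ_3=1, arrival time A_3=7
draw d_4=5: τ_4=1, arrival time A_4=8
draw d_5=1: τ_5=3, arrival time A_5=11
draw d_6=3: τ_6=3, arrival time A_6=14
N_t over t=0..6: 0:0 1:0 2:0 3:0 4:0 5:1 6:2

2


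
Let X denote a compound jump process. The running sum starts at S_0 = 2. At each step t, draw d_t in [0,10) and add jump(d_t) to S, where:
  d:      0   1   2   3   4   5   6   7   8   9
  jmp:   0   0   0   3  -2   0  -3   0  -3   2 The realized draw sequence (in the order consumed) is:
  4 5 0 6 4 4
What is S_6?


-7

t=0: S=2, d=4, jump=-2, S_1=0
t=1: S=0, d=5, jump=0, S_2=0
t=2: S=0, d=0, jump=0, S_3=0
t=3: S=0, d=6, jump=-3, S_4=-3
t=4: S=-3, d=4, jump=-2, S_5=-5
t=5: S=-5, d=4, jump=-2, S_6=-7


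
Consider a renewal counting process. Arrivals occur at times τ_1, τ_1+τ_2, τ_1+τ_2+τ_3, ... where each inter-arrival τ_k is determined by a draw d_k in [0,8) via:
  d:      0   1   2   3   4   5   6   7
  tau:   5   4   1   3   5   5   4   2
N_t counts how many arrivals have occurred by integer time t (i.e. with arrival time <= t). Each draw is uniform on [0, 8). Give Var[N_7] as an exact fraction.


Inter-arrival values over d=0..7: [5, 4, 1, 3, 5, 5, 4, 2]
Each d has probability 1/8, so the pmf of τ is: f(1) = 1/8, f(2) = 1/8, f(3) = 1/8, f(4) = 1/4, f(5) = 3/8
Let p_n(j) = P(N_n = j), with p_0 = [1]. Condition on τ_1: p_n(0) = P(τ > n), and for j >= 1, p_n(j) = Σ_{k<=n} f(k)·p_{n−k}(j−1)
p_1 = [7/8, 1/8]  (j = 0..1)
p_2 = [3/4, 15/64, 1/64]  (j = 0..2)
p_3 = [5/8, 21/64, 23/512, 1/512]  (j = 0..3)
p_4 = [3/8, 17/32, 11/128, 31/4096, 1/4096]  (j = 0..4)
p_5 = [0, 13/16, 43/256, 75/4096, 39/32768, 1/32768]  (j = 0..5)
p_6 = [0, 41/64, 161/512, 169/4096, 57/16384, 47/262144, 1/262144]  (j = 0..6)
p_7 = [0, 31/64, 107/256, 361/4096, 291/32768, 161/262144, 55/2097152, 1/2097152]  (j = 0..7)
E[N_7] = Σ j·p_7(j) = 3404665/2097152;  E[N_7²] = Σ j²·p_7(j) = 6517685/2097152
Var[N_7] = 6517685/2097152 − (3404665/2097152)² = 2076832370895/4398046511104

2076832370895/4398046511104


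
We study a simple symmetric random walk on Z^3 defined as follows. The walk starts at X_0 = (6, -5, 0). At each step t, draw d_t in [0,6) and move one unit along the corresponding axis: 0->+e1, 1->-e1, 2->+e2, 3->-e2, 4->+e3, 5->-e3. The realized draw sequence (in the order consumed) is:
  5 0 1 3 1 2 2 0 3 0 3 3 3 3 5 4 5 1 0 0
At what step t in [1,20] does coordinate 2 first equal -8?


t=0: X=(6, -5, 0), d=5 → -e3, X_1=(6, -5, -1)
t=1: X=(6, -5, -1), d=0 → +e1, X_2=(7, -5, -1)
t=2: X=(7, -5, -1), d=1 → -e1, X_3=(6, -5, -1)
t=3: X=(6, -5, -1), d=3 → -e2, X_4=(6, -6, -1)
t=4: X=(6, -6, -1), d=1 → -e1, X_5=(5, -6, -1)
t=5: X=(5, -6, -1), d=2 → +e2, X_6=(5, -5, -1)
t=6: X=(5, -5, -1), d=2 → +e2, X_7=(5, -4, -1)
t=7: X=(5, -4, -1), d=0 → +e1, X_8=(6, -4, -1)
t=8: X=(6, -4, -1), d=3 → -e2, X_9=(6, -5, -1)
t=9: X=(6, -5, -1), d=0 → +e1, X_10=(7, -5, -1)
t=10: X=(7, -5, -1), d=3 → -e2, X_11=(7, -6, -1)
t=11: X=(7, -6, -1), d=3 → -e2, X_12=(7, -7, -1)
t=12: X=(7, -7, -1), d=3 → -e2, X_13=(7, -8, -1)
t=13: X=(7, -8, -1), d=3 → -e2, X_14=(7, -9, -1)
t=14: X=(7, -9, -1), d=5 → -e3, X_15=(7, -9, -2)
t=15: X=(7, -9, -2), d=4 → +e3, X_16=(7, -9, -1)
t=16: X=(7, -9, -1), d=5 → -e3, X_17=(7, -9, -2)
t=17: X=(7, -9, -2), d=1 → -e1, X_18=(6, -9, -2)
t=18: X=(6, -9, -2), d=0 → +e1, X_19=(7, -9, -2)
t=19: X=(7, -9, -2), d=0 → +e1, X_20=(8, -9, -2)

13


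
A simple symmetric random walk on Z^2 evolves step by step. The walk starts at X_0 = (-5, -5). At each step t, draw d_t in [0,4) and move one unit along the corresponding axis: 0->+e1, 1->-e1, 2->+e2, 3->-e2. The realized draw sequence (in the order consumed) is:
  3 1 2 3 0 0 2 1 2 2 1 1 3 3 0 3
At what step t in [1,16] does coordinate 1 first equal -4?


t=0: X=(-5, -5), d=3 → -e2, X_1=(-5, -6)
t=1: X=(-5, -6), d=1 → -e1, X_2=(-6, -6)
t=2: X=(-6, -6), d=2 → +e2, X_3=(-6, -5)
t=3: X=(-6, -5), d=3 → -e2, X_4=(-6, -6)
t=4: X=(-6, -6), d=0 → +e1, X_5=(-5, -6)
t=5: X=(-5, -6), d=0 → +e1, X_6=(-4, -6)
t=6: X=(-4, -6), d=2 → +e2, X_7=(-4, -5)
t=7: X=(-4, -5), d=1 → -e1, X_8=(-5, -5)
t=8: X=(-5, -5), d=2 → +e2, X_9=(-5, -4)
t=9: X=(-5, -4), d=2 → +e2, X_10=(-5, -3)
t=10: X=(-5, -3), d=1 → -e1, X_11=(-6, -3)
t=11: X=(-6, -3), d=1 → -e1, X_12=(-7, -3)
t=12: X=(-7, -3), d=3 → -e2, X_13=(-7, -4)
t=13: X=(-7, -4), d=3 → -e2, X_14=(-7, -5)
t=14: X=(-7, -5), d=0 → +e1, X_15=(-6, -5)
t=15: X=(-6, -5), d=3 → -e2, X_16=(-6, -6)

6
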